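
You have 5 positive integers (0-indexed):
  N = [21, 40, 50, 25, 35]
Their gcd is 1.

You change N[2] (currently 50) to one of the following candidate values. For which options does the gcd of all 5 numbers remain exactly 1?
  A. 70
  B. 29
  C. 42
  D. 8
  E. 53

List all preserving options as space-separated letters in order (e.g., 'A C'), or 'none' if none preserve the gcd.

Answer: A B C D E

Derivation:
Old gcd = 1; gcd of others (without N[2]) = 1
New gcd for candidate v: gcd(1, v). Preserves old gcd iff gcd(1, v) = 1.
  Option A: v=70, gcd(1,70)=1 -> preserves
  Option B: v=29, gcd(1,29)=1 -> preserves
  Option C: v=42, gcd(1,42)=1 -> preserves
  Option D: v=8, gcd(1,8)=1 -> preserves
  Option E: v=53, gcd(1,53)=1 -> preserves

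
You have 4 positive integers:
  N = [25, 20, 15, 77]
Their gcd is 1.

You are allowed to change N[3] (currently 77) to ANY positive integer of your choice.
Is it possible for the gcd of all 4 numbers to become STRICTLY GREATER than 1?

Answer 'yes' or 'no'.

Answer: yes

Derivation:
Current gcd = 1
gcd of all OTHER numbers (without N[3]=77): gcd([25, 20, 15]) = 5
The new gcd after any change is gcd(5, new_value).
This can be at most 5.
Since 5 > old gcd 1, the gcd CAN increase (e.g., set N[3] = 5).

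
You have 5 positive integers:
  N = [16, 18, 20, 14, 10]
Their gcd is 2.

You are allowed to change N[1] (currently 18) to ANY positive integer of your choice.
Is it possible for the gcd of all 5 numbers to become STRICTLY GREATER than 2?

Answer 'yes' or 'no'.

Current gcd = 2
gcd of all OTHER numbers (without N[1]=18): gcd([16, 20, 14, 10]) = 2
The new gcd after any change is gcd(2, new_value).
This can be at most 2.
Since 2 = old gcd 2, the gcd can only stay the same or decrease.

Answer: no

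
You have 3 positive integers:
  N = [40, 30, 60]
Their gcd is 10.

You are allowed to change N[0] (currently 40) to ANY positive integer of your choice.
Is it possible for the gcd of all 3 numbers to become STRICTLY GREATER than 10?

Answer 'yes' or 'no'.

Current gcd = 10
gcd of all OTHER numbers (without N[0]=40): gcd([30, 60]) = 30
The new gcd after any change is gcd(30, new_value).
This can be at most 30.
Since 30 > old gcd 10, the gcd CAN increase (e.g., set N[0] = 30).

Answer: yes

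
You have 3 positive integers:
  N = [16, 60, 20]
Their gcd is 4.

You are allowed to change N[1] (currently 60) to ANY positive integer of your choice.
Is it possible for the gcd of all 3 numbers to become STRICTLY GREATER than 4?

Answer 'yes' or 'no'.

Current gcd = 4
gcd of all OTHER numbers (without N[1]=60): gcd([16, 20]) = 4
The new gcd after any change is gcd(4, new_value).
This can be at most 4.
Since 4 = old gcd 4, the gcd can only stay the same or decrease.

Answer: no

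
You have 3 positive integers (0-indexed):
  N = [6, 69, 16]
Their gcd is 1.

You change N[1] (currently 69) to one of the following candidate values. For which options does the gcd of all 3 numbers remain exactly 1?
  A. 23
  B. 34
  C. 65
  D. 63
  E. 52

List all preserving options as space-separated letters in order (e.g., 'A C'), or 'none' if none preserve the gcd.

Answer: A C D

Derivation:
Old gcd = 1; gcd of others (without N[1]) = 2
New gcd for candidate v: gcd(2, v). Preserves old gcd iff gcd(2, v) = 1.
  Option A: v=23, gcd(2,23)=1 -> preserves
  Option B: v=34, gcd(2,34)=2 -> changes
  Option C: v=65, gcd(2,65)=1 -> preserves
  Option D: v=63, gcd(2,63)=1 -> preserves
  Option E: v=52, gcd(2,52)=2 -> changes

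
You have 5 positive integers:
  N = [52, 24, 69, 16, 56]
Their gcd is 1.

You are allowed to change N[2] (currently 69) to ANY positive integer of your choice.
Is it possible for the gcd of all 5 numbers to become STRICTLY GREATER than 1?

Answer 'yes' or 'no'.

Current gcd = 1
gcd of all OTHER numbers (without N[2]=69): gcd([52, 24, 16, 56]) = 4
The new gcd after any change is gcd(4, new_value).
This can be at most 4.
Since 4 > old gcd 1, the gcd CAN increase (e.g., set N[2] = 4).

Answer: yes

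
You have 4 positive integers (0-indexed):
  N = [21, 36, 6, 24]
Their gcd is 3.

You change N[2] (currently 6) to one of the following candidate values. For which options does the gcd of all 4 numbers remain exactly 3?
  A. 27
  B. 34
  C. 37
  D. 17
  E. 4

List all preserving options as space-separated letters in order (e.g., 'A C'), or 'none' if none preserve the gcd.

Old gcd = 3; gcd of others (without N[2]) = 3
New gcd for candidate v: gcd(3, v). Preserves old gcd iff gcd(3, v) = 3.
  Option A: v=27, gcd(3,27)=3 -> preserves
  Option B: v=34, gcd(3,34)=1 -> changes
  Option C: v=37, gcd(3,37)=1 -> changes
  Option D: v=17, gcd(3,17)=1 -> changes
  Option E: v=4, gcd(3,4)=1 -> changes

Answer: A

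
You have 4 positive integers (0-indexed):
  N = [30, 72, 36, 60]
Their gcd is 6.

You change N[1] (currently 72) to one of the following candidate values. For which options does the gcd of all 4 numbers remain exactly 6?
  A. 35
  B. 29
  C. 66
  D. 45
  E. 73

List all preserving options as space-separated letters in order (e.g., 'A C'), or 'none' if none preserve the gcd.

Old gcd = 6; gcd of others (without N[1]) = 6
New gcd for candidate v: gcd(6, v). Preserves old gcd iff gcd(6, v) = 6.
  Option A: v=35, gcd(6,35)=1 -> changes
  Option B: v=29, gcd(6,29)=1 -> changes
  Option C: v=66, gcd(6,66)=6 -> preserves
  Option D: v=45, gcd(6,45)=3 -> changes
  Option E: v=73, gcd(6,73)=1 -> changes

Answer: C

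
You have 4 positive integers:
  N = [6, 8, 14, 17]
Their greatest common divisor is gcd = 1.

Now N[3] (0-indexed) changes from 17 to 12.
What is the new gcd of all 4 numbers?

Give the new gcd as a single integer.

Answer: 2

Derivation:
Numbers: [6, 8, 14, 17], gcd = 1
Change: index 3, 17 -> 12
gcd of the OTHER numbers (without index 3): gcd([6, 8, 14]) = 2
New gcd = gcd(g_others, new_val) = gcd(2, 12) = 2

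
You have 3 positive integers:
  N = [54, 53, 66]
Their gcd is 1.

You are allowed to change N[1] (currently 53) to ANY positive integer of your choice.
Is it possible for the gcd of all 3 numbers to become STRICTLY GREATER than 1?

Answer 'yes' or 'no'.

Answer: yes

Derivation:
Current gcd = 1
gcd of all OTHER numbers (without N[1]=53): gcd([54, 66]) = 6
The new gcd after any change is gcd(6, new_value).
This can be at most 6.
Since 6 > old gcd 1, the gcd CAN increase (e.g., set N[1] = 6).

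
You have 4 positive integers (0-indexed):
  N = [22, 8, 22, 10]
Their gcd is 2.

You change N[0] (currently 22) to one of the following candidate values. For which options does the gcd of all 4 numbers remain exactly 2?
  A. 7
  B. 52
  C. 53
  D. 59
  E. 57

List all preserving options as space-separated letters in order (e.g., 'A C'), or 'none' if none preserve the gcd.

Answer: B

Derivation:
Old gcd = 2; gcd of others (without N[0]) = 2
New gcd for candidate v: gcd(2, v). Preserves old gcd iff gcd(2, v) = 2.
  Option A: v=7, gcd(2,7)=1 -> changes
  Option B: v=52, gcd(2,52)=2 -> preserves
  Option C: v=53, gcd(2,53)=1 -> changes
  Option D: v=59, gcd(2,59)=1 -> changes
  Option E: v=57, gcd(2,57)=1 -> changes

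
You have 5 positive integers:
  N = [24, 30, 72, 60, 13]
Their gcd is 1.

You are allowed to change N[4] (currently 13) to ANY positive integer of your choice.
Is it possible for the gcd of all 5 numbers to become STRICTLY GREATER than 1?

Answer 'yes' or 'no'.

Answer: yes

Derivation:
Current gcd = 1
gcd of all OTHER numbers (without N[4]=13): gcd([24, 30, 72, 60]) = 6
The new gcd after any change is gcd(6, new_value).
This can be at most 6.
Since 6 > old gcd 1, the gcd CAN increase (e.g., set N[4] = 6).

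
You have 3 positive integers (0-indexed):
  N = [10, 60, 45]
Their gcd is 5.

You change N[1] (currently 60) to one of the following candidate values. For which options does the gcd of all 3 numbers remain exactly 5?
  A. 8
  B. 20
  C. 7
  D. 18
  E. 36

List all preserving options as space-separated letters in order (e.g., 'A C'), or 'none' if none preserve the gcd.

Old gcd = 5; gcd of others (without N[1]) = 5
New gcd for candidate v: gcd(5, v). Preserves old gcd iff gcd(5, v) = 5.
  Option A: v=8, gcd(5,8)=1 -> changes
  Option B: v=20, gcd(5,20)=5 -> preserves
  Option C: v=7, gcd(5,7)=1 -> changes
  Option D: v=18, gcd(5,18)=1 -> changes
  Option E: v=36, gcd(5,36)=1 -> changes

Answer: B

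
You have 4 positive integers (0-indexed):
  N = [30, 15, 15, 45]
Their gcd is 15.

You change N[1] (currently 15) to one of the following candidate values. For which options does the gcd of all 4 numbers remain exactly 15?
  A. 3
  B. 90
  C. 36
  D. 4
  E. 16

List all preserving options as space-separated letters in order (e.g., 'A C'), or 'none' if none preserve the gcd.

Answer: B

Derivation:
Old gcd = 15; gcd of others (without N[1]) = 15
New gcd for candidate v: gcd(15, v). Preserves old gcd iff gcd(15, v) = 15.
  Option A: v=3, gcd(15,3)=3 -> changes
  Option B: v=90, gcd(15,90)=15 -> preserves
  Option C: v=36, gcd(15,36)=3 -> changes
  Option D: v=4, gcd(15,4)=1 -> changes
  Option E: v=16, gcd(15,16)=1 -> changes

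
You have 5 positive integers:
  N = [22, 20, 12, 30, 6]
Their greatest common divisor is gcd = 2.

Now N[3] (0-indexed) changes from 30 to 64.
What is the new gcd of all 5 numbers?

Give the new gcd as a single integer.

Answer: 2

Derivation:
Numbers: [22, 20, 12, 30, 6], gcd = 2
Change: index 3, 30 -> 64
gcd of the OTHER numbers (without index 3): gcd([22, 20, 12, 6]) = 2
New gcd = gcd(g_others, new_val) = gcd(2, 64) = 2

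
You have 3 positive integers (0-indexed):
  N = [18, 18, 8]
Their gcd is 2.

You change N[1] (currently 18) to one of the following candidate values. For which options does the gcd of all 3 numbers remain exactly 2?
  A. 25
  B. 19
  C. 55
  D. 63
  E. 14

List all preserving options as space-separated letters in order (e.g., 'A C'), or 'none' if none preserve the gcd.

Answer: E

Derivation:
Old gcd = 2; gcd of others (without N[1]) = 2
New gcd for candidate v: gcd(2, v). Preserves old gcd iff gcd(2, v) = 2.
  Option A: v=25, gcd(2,25)=1 -> changes
  Option B: v=19, gcd(2,19)=1 -> changes
  Option C: v=55, gcd(2,55)=1 -> changes
  Option D: v=63, gcd(2,63)=1 -> changes
  Option E: v=14, gcd(2,14)=2 -> preserves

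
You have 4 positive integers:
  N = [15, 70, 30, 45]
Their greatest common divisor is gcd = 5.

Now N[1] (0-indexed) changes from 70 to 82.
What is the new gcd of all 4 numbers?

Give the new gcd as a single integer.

Numbers: [15, 70, 30, 45], gcd = 5
Change: index 1, 70 -> 82
gcd of the OTHER numbers (without index 1): gcd([15, 30, 45]) = 15
New gcd = gcd(g_others, new_val) = gcd(15, 82) = 1

Answer: 1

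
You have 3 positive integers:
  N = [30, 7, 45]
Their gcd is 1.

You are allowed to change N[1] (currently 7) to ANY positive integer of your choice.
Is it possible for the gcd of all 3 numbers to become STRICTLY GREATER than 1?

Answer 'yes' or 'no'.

Current gcd = 1
gcd of all OTHER numbers (without N[1]=7): gcd([30, 45]) = 15
The new gcd after any change is gcd(15, new_value).
This can be at most 15.
Since 15 > old gcd 1, the gcd CAN increase (e.g., set N[1] = 15).

Answer: yes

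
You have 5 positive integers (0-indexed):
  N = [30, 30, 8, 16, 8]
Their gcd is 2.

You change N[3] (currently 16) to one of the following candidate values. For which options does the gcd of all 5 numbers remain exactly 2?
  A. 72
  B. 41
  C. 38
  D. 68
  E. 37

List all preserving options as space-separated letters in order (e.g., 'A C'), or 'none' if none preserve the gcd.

Old gcd = 2; gcd of others (without N[3]) = 2
New gcd for candidate v: gcd(2, v). Preserves old gcd iff gcd(2, v) = 2.
  Option A: v=72, gcd(2,72)=2 -> preserves
  Option B: v=41, gcd(2,41)=1 -> changes
  Option C: v=38, gcd(2,38)=2 -> preserves
  Option D: v=68, gcd(2,68)=2 -> preserves
  Option E: v=37, gcd(2,37)=1 -> changes

Answer: A C D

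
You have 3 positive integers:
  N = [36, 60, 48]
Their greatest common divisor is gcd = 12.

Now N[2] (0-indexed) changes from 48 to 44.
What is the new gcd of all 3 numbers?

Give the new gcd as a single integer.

Answer: 4

Derivation:
Numbers: [36, 60, 48], gcd = 12
Change: index 2, 48 -> 44
gcd of the OTHER numbers (without index 2): gcd([36, 60]) = 12
New gcd = gcd(g_others, new_val) = gcd(12, 44) = 4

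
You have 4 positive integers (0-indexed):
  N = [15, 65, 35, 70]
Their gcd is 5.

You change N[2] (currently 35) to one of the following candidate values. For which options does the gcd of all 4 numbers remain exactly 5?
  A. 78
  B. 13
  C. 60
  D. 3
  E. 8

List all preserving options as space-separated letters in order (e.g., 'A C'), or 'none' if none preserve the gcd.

Answer: C

Derivation:
Old gcd = 5; gcd of others (without N[2]) = 5
New gcd for candidate v: gcd(5, v). Preserves old gcd iff gcd(5, v) = 5.
  Option A: v=78, gcd(5,78)=1 -> changes
  Option B: v=13, gcd(5,13)=1 -> changes
  Option C: v=60, gcd(5,60)=5 -> preserves
  Option D: v=3, gcd(5,3)=1 -> changes
  Option E: v=8, gcd(5,8)=1 -> changes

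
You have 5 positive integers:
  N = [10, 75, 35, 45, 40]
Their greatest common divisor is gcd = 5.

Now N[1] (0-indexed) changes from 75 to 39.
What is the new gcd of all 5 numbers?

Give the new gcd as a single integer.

Answer: 1

Derivation:
Numbers: [10, 75, 35, 45, 40], gcd = 5
Change: index 1, 75 -> 39
gcd of the OTHER numbers (without index 1): gcd([10, 35, 45, 40]) = 5
New gcd = gcd(g_others, new_val) = gcd(5, 39) = 1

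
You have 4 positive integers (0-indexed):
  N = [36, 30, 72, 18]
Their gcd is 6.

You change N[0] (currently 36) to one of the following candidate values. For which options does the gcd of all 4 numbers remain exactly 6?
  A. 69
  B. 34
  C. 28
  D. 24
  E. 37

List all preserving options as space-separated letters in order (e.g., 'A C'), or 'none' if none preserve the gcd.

Old gcd = 6; gcd of others (without N[0]) = 6
New gcd for candidate v: gcd(6, v). Preserves old gcd iff gcd(6, v) = 6.
  Option A: v=69, gcd(6,69)=3 -> changes
  Option B: v=34, gcd(6,34)=2 -> changes
  Option C: v=28, gcd(6,28)=2 -> changes
  Option D: v=24, gcd(6,24)=6 -> preserves
  Option E: v=37, gcd(6,37)=1 -> changes

Answer: D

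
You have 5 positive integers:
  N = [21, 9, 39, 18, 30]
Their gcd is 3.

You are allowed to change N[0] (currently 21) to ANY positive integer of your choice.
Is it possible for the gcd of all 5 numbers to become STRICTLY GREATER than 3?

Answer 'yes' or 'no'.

Answer: no

Derivation:
Current gcd = 3
gcd of all OTHER numbers (without N[0]=21): gcd([9, 39, 18, 30]) = 3
The new gcd after any change is gcd(3, new_value).
This can be at most 3.
Since 3 = old gcd 3, the gcd can only stay the same or decrease.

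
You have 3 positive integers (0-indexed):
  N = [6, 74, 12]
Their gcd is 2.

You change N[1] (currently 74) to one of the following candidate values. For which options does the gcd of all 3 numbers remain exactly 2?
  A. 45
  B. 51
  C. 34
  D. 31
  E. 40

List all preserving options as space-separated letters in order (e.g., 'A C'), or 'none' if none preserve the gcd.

Old gcd = 2; gcd of others (without N[1]) = 6
New gcd for candidate v: gcd(6, v). Preserves old gcd iff gcd(6, v) = 2.
  Option A: v=45, gcd(6,45)=3 -> changes
  Option B: v=51, gcd(6,51)=3 -> changes
  Option C: v=34, gcd(6,34)=2 -> preserves
  Option D: v=31, gcd(6,31)=1 -> changes
  Option E: v=40, gcd(6,40)=2 -> preserves

Answer: C E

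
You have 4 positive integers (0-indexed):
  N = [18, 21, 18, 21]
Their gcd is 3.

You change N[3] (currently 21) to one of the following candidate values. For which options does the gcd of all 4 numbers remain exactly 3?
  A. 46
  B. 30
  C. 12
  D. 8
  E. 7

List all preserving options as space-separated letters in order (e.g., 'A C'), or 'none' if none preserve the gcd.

Answer: B C

Derivation:
Old gcd = 3; gcd of others (without N[3]) = 3
New gcd for candidate v: gcd(3, v). Preserves old gcd iff gcd(3, v) = 3.
  Option A: v=46, gcd(3,46)=1 -> changes
  Option B: v=30, gcd(3,30)=3 -> preserves
  Option C: v=12, gcd(3,12)=3 -> preserves
  Option D: v=8, gcd(3,8)=1 -> changes
  Option E: v=7, gcd(3,7)=1 -> changes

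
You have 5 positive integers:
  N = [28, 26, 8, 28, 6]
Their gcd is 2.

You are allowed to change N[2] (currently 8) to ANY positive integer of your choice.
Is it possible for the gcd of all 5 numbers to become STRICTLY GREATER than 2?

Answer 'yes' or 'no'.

Current gcd = 2
gcd of all OTHER numbers (without N[2]=8): gcd([28, 26, 28, 6]) = 2
The new gcd after any change is gcd(2, new_value).
This can be at most 2.
Since 2 = old gcd 2, the gcd can only stay the same or decrease.

Answer: no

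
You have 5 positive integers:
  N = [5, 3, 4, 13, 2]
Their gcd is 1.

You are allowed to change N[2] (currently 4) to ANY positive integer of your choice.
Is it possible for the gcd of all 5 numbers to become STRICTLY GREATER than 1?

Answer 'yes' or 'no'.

Current gcd = 1
gcd of all OTHER numbers (without N[2]=4): gcd([5, 3, 13, 2]) = 1
The new gcd after any change is gcd(1, new_value).
This can be at most 1.
Since 1 = old gcd 1, the gcd can only stay the same or decrease.

Answer: no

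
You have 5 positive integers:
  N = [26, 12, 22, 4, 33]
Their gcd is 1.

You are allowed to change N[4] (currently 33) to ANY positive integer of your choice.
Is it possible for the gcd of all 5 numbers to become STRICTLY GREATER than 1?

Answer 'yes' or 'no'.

Answer: yes

Derivation:
Current gcd = 1
gcd of all OTHER numbers (without N[4]=33): gcd([26, 12, 22, 4]) = 2
The new gcd after any change is gcd(2, new_value).
This can be at most 2.
Since 2 > old gcd 1, the gcd CAN increase (e.g., set N[4] = 2).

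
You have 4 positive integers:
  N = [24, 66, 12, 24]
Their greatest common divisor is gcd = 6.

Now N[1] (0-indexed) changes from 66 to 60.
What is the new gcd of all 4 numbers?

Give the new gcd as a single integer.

Numbers: [24, 66, 12, 24], gcd = 6
Change: index 1, 66 -> 60
gcd of the OTHER numbers (without index 1): gcd([24, 12, 24]) = 12
New gcd = gcd(g_others, new_val) = gcd(12, 60) = 12

Answer: 12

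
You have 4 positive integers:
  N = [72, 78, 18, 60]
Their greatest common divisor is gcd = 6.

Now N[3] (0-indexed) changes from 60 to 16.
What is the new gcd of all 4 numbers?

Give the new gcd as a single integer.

Answer: 2

Derivation:
Numbers: [72, 78, 18, 60], gcd = 6
Change: index 3, 60 -> 16
gcd of the OTHER numbers (without index 3): gcd([72, 78, 18]) = 6
New gcd = gcd(g_others, new_val) = gcd(6, 16) = 2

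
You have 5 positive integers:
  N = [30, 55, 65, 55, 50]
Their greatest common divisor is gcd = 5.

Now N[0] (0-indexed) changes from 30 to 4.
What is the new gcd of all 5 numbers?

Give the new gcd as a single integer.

Numbers: [30, 55, 65, 55, 50], gcd = 5
Change: index 0, 30 -> 4
gcd of the OTHER numbers (without index 0): gcd([55, 65, 55, 50]) = 5
New gcd = gcd(g_others, new_val) = gcd(5, 4) = 1

Answer: 1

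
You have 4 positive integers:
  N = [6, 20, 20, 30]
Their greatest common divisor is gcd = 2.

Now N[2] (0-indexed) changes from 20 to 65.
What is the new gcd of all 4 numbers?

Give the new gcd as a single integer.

Numbers: [6, 20, 20, 30], gcd = 2
Change: index 2, 20 -> 65
gcd of the OTHER numbers (without index 2): gcd([6, 20, 30]) = 2
New gcd = gcd(g_others, new_val) = gcd(2, 65) = 1

Answer: 1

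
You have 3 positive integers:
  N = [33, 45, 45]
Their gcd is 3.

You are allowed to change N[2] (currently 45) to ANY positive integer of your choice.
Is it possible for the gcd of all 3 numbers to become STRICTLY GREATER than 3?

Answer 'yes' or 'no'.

Answer: no

Derivation:
Current gcd = 3
gcd of all OTHER numbers (without N[2]=45): gcd([33, 45]) = 3
The new gcd after any change is gcd(3, new_value).
This can be at most 3.
Since 3 = old gcd 3, the gcd can only stay the same or decrease.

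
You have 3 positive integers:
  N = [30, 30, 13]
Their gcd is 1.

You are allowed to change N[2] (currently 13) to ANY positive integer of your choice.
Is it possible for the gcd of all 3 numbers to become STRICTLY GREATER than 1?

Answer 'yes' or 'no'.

Current gcd = 1
gcd of all OTHER numbers (without N[2]=13): gcd([30, 30]) = 30
The new gcd after any change is gcd(30, new_value).
This can be at most 30.
Since 30 > old gcd 1, the gcd CAN increase (e.g., set N[2] = 30).

Answer: yes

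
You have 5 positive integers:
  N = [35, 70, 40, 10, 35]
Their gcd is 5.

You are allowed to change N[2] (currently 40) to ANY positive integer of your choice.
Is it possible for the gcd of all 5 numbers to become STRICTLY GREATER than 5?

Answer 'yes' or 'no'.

Current gcd = 5
gcd of all OTHER numbers (without N[2]=40): gcd([35, 70, 10, 35]) = 5
The new gcd after any change is gcd(5, new_value).
This can be at most 5.
Since 5 = old gcd 5, the gcd can only stay the same or decrease.

Answer: no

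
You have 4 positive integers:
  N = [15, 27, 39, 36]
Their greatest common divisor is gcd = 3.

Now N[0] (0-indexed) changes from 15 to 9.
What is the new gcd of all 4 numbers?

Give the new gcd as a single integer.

Numbers: [15, 27, 39, 36], gcd = 3
Change: index 0, 15 -> 9
gcd of the OTHER numbers (without index 0): gcd([27, 39, 36]) = 3
New gcd = gcd(g_others, new_val) = gcd(3, 9) = 3

Answer: 3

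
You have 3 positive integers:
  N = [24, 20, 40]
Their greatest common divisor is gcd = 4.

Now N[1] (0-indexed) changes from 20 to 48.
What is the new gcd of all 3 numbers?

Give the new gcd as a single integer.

Answer: 8

Derivation:
Numbers: [24, 20, 40], gcd = 4
Change: index 1, 20 -> 48
gcd of the OTHER numbers (without index 1): gcd([24, 40]) = 8
New gcd = gcd(g_others, new_val) = gcd(8, 48) = 8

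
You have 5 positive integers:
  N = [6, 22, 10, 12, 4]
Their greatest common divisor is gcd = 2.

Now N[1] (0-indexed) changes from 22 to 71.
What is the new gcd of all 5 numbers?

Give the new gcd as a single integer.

Numbers: [6, 22, 10, 12, 4], gcd = 2
Change: index 1, 22 -> 71
gcd of the OTHER numbers (without index 1): gcd([6, 10, 12, 4]) = 2
New gcd = gcd(g_others, new_val) = gcd(2, 71) = 1

Answer: 1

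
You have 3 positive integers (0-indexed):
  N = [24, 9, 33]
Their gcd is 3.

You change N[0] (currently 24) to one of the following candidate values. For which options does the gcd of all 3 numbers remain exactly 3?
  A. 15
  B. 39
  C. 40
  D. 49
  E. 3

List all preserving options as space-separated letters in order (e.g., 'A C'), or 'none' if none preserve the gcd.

Old gcd = 3; gcd of others (without N[0]) = 3
New gcd for candidate v: gcd(3, v). Preserves old gcd iff gcd(3, v) = 3.
  Option A: v=15, gcd(3,15)=3 -> preserves
  Option B: v=39, gcd(3,39)=3 -> preserves
  Option C: v=40, gcd(3,40)=1 -> changes
  Option D: v=49, gcd(3,49)=1 -> changes
  Option E: v=3, gcd(3,3)=3 -> preserves

Answer: A B E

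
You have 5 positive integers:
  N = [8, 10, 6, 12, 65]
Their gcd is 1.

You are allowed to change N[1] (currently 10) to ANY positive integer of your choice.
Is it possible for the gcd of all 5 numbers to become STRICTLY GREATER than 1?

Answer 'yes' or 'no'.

Answer: no

Derivation:
Current gcd = 1
gcd of all OTHER numbers (without N[1]=10): gcd([8, 6, 12, 65]) = 1
The new gcd after any change is gcd(1, new_value).
This can be at most 1.
Since 1 = old gcd 1, the gcd can only stay the same or decrease.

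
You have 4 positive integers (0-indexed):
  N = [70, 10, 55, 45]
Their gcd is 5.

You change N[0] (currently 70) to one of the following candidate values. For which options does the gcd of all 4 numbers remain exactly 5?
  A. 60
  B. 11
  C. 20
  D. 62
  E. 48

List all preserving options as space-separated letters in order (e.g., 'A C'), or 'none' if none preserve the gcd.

Answer: A C

Derivation:
Old gcd = 5; gcd of others (without N[0]) = 5
New gcd for candidate v: gcd(5, v). Preserves old gcd iff gcd(5, v) = 5.
  Option A: v=60, gcd(5,60)=5 -> preserves
  Option B: v=11, gcd(5,11)=1 -> changes
  Option C: v=20, gcd(5,20)=5 -> preserves
  Option D: v=62, gcd(5,62)=1 -> changes
  Option E: v=48, gcd(5,48)=1 -> changes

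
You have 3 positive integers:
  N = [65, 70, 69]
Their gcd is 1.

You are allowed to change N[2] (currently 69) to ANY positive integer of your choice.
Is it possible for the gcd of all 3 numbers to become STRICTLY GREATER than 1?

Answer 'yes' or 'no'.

Answer: yes

Derivation:
Current gcd = 1
gcd of all OTHER numbers (without N[2]=69): gcd([65, 70]) = 5
The new gcd after any change is gcd(5, new_value).
This can be at most 5.
Since 5 > old gcd 1, the gcd CAN increase (e.g., set N[2] = 5).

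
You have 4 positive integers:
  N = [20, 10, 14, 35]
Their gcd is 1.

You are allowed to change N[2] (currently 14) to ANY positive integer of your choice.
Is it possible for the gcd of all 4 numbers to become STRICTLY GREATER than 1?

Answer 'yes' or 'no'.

Current gcd = 1
gcd of all OTHER numbers (without N[2]=14): gcd([20, 10, 35]) = 5
The new gcd after any change is gcd(5, new_value).
This can be at most 5.
Since 5 > old gcd 1, the gcd CAN increase (e.g., set N[2] = 5).

Answer: yes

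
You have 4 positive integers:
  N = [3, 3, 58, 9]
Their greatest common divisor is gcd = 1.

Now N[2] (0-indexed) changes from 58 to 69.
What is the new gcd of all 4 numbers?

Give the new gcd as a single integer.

Numbers: [3, 3, 58, 9], gcd = 1
Change: index 2, 58 -> 69
gcd of the OTHER numbers (without index 2): gcd([3, 3, 9]) = 3
New gcd = gcd(g_others, new_val) = gcd(3, 69) = 3

Answer: 3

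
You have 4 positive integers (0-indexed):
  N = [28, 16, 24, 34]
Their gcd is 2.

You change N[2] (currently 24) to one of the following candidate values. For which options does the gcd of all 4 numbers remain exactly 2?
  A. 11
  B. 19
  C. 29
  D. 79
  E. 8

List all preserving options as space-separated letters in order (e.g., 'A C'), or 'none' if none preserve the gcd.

Old gcd = 2; gcd of others (without N[2]) = 2
New gcd for candidate v: gcd(2, v). Preserves old gcd iff gcd(2, v) = 2.
  Option A: v=11, gcd(2,11)=1 -> changes
  Option B: v=19, gcd(2,19)=1 -> changes
  Option C: v=29, gcd(2,29)=1 -> changes
  Option D: v=79, gcd(2,79)=1 -> changes
  Option E: v=8, gcd(2,8)=2 -> preserves

Answer: E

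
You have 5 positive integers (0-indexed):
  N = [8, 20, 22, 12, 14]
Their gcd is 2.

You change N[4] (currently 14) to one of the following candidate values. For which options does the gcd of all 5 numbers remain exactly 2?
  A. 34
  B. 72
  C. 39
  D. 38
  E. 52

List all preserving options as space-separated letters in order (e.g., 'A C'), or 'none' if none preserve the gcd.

Old gcd = 2; gcd of others (without N[4]) = 2
New gcd for candidate v: gcd(2, v). Preserves old gcd iff gcd(2, v) = 2.
  Option A: v=34, gcd(2,34)=2 -> preserves
  Option B: v=72, gcd(2,72)=2 -> preserves
  Option C: v=39, gcd(2,39)=1 -> changes
  Option D: v=38, gcd(2,38)=2 -> preserves
  Option E: v=52, gcd(2,52)=2 -> preserves

Answer: A B D E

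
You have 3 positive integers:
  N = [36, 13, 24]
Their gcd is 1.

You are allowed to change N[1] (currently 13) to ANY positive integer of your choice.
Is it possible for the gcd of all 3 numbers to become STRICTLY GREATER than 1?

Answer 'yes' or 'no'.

Answer: yes

Derivation:
Current gcd = 1
gcd of all OTHER numbers (without N[1]=13): gcd([36, 24]) = 12
The new gcd after any change is gcd(12, new_value).
This can be at most 12.
Since 12 > old gcd 1, the gcd CAN increase (e.g., set N[1] = 12).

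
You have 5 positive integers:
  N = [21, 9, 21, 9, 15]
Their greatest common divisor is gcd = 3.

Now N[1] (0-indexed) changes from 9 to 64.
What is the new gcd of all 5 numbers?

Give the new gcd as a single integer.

Answer: 1

Derivation:
Numbers: [21, 9, 21, 9, 15], gcd = 3
Change: index 1, 9 -> 64
gcd of the OTHER numbers (without index 1): gcd([21, 21, 9, 15]) = 3
New gcd = gcd(g_others, new_val) = gcd(3, 64) = 1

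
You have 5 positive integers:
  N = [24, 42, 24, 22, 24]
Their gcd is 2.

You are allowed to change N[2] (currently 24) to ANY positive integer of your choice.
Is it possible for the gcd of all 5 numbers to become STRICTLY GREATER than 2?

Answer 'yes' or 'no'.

Answer: no

Derivation:
Current gcd = 2
gcd of all OTHER numbers (without N[2]=24): gcd([24, 42, 22, 24]) = 2
The new gcd after any change is gcd(2, new_value).
This can be at most 2.
Since 2 = old gcd 2, the gcd can only stay the same or decrease.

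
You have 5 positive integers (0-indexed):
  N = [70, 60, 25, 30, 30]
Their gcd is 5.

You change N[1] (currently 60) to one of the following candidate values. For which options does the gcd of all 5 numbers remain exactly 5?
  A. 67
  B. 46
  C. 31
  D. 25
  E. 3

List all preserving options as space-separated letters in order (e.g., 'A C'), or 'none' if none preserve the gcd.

Answer: D

Derivation:
Old gcd = 5; gcd of others (without N[1]) = 5
New gcd for candidate v: gcd(5, v). Preserves old gcd iff gcd(5, v) = 5.
  Option A: v=67, gcd(5,67)=1 -> changes
  Option B: v=46, gcd(5,46)=1 -> changes
  Option C: v=31, gcd(5,31)=1 -> changes
  Option D: v=25, gcd(5,25)=5 -> preserves
  Option E: v=3, gcd(5,3)=1 -> changes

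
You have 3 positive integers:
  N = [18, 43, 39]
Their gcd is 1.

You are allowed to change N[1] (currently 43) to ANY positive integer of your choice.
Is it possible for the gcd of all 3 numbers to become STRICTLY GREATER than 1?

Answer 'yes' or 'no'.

Answer: yes

Derivation:
Current gcd = 1
gcd of all OTHER numbers (without N[1]=43): gcd([18, 39]) = 3
The new gcd after any change is gcd(3, new_value).
This can be at most 3.
Since 3 > old gcd 1, the gcd CAN increase (e.g., set N[1] = 3).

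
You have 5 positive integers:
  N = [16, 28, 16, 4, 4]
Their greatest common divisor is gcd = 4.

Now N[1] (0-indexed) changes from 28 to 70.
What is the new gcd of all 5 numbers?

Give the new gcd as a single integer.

Answer: 2

Derivation:
Numbers: [16, 28, 16, 4, 4], gcd = 4
Change: index 1, 28 -> 70
gcd of the OTHER numbers (without index 1): gcd([16, 16, 4, 4]) = 4
New gcd = gcd(g_others, new_val) = gcd(4, 70) = 2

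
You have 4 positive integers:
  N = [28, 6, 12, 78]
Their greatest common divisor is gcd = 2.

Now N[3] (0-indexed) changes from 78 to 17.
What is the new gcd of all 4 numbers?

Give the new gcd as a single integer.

Answer: 1

Derivation:
Numbers: [28, 6, 12, 78], gcd = 2
Change: index 3, 78 -> 17
gcd of the OTHER numbers (without index 3): gcd([28, 6, 12]) = 2
New gcd = gcd(g_others, new_val) = gcd(2, 17) = 1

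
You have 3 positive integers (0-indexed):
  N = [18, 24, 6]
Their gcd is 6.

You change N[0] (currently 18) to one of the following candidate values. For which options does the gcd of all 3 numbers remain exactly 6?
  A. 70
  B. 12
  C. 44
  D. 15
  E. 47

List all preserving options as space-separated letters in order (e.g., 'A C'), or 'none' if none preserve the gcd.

Answer: B

Derivation:
Old gcd = 6; gcd of others (without N[0]) = 6
New gcd for candidate v: gcd(6, v). Preserves old gcd iff gcd(6, v) = 6.
  Option A: v=70, gcd(6,70)=2 -> changes
  Option B: v=12, gcd(6,12)=6 -> preserves
  Option C: v=44, gcd(6,44)=2 -> changes
  Option D: v=15, gcd(6,15)=3 -> changes
  Option E: v=47, gcd(6,47)=1 -> changes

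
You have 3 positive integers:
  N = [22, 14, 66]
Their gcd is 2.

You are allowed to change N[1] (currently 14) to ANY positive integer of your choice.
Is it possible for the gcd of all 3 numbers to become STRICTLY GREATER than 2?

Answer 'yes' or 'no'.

Current gcd = 2
gcd of all OTHER numbers (without N[1]=14): gcd([22, 66]) = 22
The new gcd after any change is gcd(22, new_value).
This can be at most 22.
Since 22 > old gcd 2, the gcd CAN increase (e.g., set N[1] = 22).

Answer: yes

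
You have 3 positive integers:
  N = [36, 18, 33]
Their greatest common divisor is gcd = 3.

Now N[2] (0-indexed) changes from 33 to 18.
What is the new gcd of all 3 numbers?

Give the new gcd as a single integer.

Numbers: [36, 18, 33], gcd = 3
Change: index 2, 33 -> 18
gcd of the OTHER numbers (without index 2): gcd([36, 18]) = 18
New gcd = gcd(g_others, new_val) = gcd(18, 18) = 18

Answer: 18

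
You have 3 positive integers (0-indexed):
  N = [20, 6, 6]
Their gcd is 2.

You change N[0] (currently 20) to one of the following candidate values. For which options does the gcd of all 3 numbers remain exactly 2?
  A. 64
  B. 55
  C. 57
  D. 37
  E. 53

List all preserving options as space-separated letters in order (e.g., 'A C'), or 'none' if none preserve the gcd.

Old gcd = 2; gcd of others (without N[0]) = 6
New gcd for candidate v: gcd(6, v). Preserves old gcd iff gcd(6, v) = 2.
  Option A: v=64, gcd(6,64)=2 -> preserves
  Option B: v=55, gcd(6,55)=1 -> changes
  Option C: v=57, gcd(6,57)=3 -> changes
  Option D: v=37, gcd(6,37)=1 -> changes
  Option E: v=53, gcd(6,53)=1 -> changes

Answer: A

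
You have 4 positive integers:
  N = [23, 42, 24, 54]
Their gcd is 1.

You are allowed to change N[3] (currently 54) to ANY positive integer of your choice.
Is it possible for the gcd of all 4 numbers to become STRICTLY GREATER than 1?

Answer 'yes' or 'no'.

Current gcd = 1
gcd of all OTHER numbers (without N[3]=54): gcd([23, 42, 24]) = 1
The new gcd after any change is gcd(1, new_value).
This can be at most 1.
Since 1 = old gcd 1, the gcd can only stay the same or decrease.

Answer: no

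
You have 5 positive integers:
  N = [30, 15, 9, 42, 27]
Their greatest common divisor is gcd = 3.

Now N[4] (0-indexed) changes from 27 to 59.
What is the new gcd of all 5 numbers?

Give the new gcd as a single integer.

Answer: 1

Derivation:
Numbers: [30, 15, 9, 42, 27], gcd = 3
Change: index 4, 27 -> 59
gcd of the OTHER numbers (without index 4): gcd([30, 15, 9, 42]) = 3
New gcd = gcd(g_others, new_val) = gcd(3, 59) = 1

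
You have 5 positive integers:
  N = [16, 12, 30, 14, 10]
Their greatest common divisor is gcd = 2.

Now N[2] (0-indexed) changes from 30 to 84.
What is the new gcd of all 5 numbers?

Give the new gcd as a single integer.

Numbers: [16, 12, 30, 14, 10], gcd = 2
Change: index 2, 30 -> 84
gcd of the OTHER numbers (without index 2): gcd([16, 12, 14, 10]) = 2
New gcd = gcd(g_others, new_val) = gcd(2, 84) = 2

Answer: 2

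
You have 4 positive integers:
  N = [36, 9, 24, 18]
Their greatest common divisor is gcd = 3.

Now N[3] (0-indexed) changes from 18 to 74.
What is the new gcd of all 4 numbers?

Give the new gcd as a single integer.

Numbers: [36, 9, 24, 18], gcd = 3
Change: index 3, 18 -> 74
gcd of the OTHER numbers (without index 3): gcd([36, 9, 24]) = 3
New gcd = gcd(g_others, new_val) = gcd(3, 74) = 1

Answer: 1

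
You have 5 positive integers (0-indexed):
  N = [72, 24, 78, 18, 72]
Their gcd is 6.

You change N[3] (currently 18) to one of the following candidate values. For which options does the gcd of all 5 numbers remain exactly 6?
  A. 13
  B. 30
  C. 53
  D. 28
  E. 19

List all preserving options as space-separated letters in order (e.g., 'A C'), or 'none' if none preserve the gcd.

Answer: B

Derivation:
Old gcd = 6; gcd of others (without N[3]) = 6
New gcd for candidate v: gcd(6, v). Preserves old gcd iff gcd(6, v) = 6.
  Option A: v=13, gcd(6,13)=1 -> changes
  Option B: v=30, gcd(6,30)=6 -> preserves
  Option C: v=53, gcd(6,53)=1 -> changes
  Option D: v=28, gcd(6,28)=2 -> changes
  Option E: v=19, gcd(6,19)=1 -> changes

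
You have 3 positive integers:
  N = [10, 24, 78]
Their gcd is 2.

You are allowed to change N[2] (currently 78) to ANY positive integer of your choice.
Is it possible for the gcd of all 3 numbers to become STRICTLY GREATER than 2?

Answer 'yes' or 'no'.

Current gcd = 2
gcd of all OTHER numbers (without N[2]=78): gcd([10, 24]) = 2
The new gcd after any change is gcd(2, new_value).
This can be at most 2.
Since 2 = old gcd 2, the gcd can only stay the same or decrease.

Answer: no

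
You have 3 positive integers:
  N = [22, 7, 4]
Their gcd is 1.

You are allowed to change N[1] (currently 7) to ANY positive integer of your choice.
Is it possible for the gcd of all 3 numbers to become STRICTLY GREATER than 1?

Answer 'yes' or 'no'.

Answer: yes

Derivation:
Current gcd = 1
gcd of all OTHER numbers (without N[1]=7): gcd([22, 4]) = 2
The new gcd after any change is gcd(2, new_value).
This can be at most 2.
Since 2 > old gcd 1, the gcd CAN increase (e.g., set N[1] = 2).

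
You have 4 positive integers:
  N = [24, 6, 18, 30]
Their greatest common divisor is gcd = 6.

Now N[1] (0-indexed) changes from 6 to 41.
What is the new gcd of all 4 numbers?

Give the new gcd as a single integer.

Answer: 1

Derivation:
Numbers: [24, 6, 18, 30], gcd = 6
Change: index 1, 6 -> 41
gcd of the OTHER numbers (without index 1): gcd([24, 18, 30]) = 6
New gcd = gcd(g_others, new_val) = gcd(6, 41) = 1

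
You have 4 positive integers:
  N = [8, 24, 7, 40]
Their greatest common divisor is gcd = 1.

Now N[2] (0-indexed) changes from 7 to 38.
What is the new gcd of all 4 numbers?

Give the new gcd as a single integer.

Answer: 2

Derivation:
Numbers: [8, 24, 7, 40], gcd = 1
Change: index 2, 7 -> 38
gcd of the OTHER numbers (without index 2): gcd([8, 24, 40]) = 8
New gcd = gcd(g_others, new_val) = gcd(8, 38) = 2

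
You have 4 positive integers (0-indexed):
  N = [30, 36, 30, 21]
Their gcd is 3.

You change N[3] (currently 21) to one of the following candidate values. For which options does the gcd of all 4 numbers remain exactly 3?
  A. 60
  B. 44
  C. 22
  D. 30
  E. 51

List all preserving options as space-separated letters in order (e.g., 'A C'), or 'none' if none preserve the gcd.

Answer: E

Derivation:
Old gcd = 3; gcd of others (without N[3]) = 6
New gcd for candidate v: gcd(6, v). Preserves old gcd iff gcd(6, v) = 3.
  Option A: v=60, gcd(6,60)=6 -> changes
  Option B: v=44, gcd(6,44)=2 -> changes
  Option C: v=22, gcd(6,22)=2 -> changes
  Option D: v=30, gcd(6,30)=6 -> changes
  Option E: v=51, gcd(6,51)=3 -> preserves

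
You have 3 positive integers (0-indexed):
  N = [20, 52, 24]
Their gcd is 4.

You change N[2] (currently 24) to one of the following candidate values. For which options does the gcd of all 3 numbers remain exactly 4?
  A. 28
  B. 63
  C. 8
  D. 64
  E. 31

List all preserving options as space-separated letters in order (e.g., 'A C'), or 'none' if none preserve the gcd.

Answer: A C D

Derivation:
Old gcd = 4; gcd of others (without N[2]) = 4
New gcd for candidate v: gcd(4, v). Preserves old gcd iff gcd(4, v) = 4.
  Option A: v=28, gcd(4,28)=4 -> preserves
  Option B: v=63, gcd(4,63)=1 -> changes
  Option C: v=8, gcd(4,8)=4 -> preserves
  Option D: v=64, gcd(4,64)=4 -> preserves
  Option E: v=31, gcd(4,31)=1 -> changes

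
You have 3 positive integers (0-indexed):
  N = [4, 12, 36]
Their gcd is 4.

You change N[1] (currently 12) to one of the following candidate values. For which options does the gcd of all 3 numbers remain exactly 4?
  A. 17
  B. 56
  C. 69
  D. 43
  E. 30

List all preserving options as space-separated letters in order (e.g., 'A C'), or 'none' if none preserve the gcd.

Old gcd = 4; gcd of others (without N[1]) = 4
New gcd for candidate v: gcd(4, v). Preserves old gcd iff gcd(4, v) = 4.
  Option A: v=17, gcd(4,17)=1 -> changes
  Option B: v=56, gcd(4,56)=4 -> preserves
  Option C: v=69, gcd(4,69)=1 -> changes
  Option D: v=43, gcd(4,43)=1 -> changes
  Option E: v=30, gcd(4,30)=2 -> changes

Answer: B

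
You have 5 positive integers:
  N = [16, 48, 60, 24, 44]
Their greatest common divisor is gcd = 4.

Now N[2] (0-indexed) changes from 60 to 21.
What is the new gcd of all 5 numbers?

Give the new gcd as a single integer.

Answer: 1

Derivation:
Numbers: [16, 48, 60, 24, 44], gcd = 4
Change: index 2, 60 -> 21
gcd of the OTHER numbers (without index 2): gcd([16, 48, 24, 44]) = 4
New gcd = gcd(g_others, new_val) = gcd(4, 21) = 1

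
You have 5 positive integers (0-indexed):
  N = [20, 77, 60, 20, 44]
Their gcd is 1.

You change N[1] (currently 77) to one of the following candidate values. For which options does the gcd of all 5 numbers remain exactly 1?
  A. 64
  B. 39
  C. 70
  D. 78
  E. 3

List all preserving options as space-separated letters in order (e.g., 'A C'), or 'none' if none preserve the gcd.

Old gcd = 1; gcd of others (without N[1]) = 4
New gcd for candidate v: gcd(4, v). Preserves old gcd iff gcd(4, v) = 1.
  Option A: v=64, gcd(4,64)=4 -> changes
  Option B: v=39, gcd(4,39)=1 -> preserves
  Option C: v=70, gcd(4,70)=2 -> changes
  Option D: v=78, gcd(4,78)=2 -> changes
  Option E: v=3, gcd(4,3)=1 -> preserves

Answer: B E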